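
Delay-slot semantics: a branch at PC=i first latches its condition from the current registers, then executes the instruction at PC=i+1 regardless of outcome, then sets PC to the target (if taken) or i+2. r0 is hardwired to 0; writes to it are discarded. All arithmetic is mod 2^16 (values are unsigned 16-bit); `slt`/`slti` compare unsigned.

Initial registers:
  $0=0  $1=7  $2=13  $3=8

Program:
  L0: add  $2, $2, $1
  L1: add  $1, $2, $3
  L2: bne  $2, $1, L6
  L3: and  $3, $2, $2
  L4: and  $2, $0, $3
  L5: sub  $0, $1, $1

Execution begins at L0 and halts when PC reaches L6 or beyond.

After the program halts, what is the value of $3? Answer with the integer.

20

#0 add  $2, $2, $1 ; 0/7/20/8
#1 add  $1, $2, $3 ; 0/28/20/8
#2 bne  $2, $1, L6 ; 0/28/20/8 ; →target
#3 and  $3, $2, $2 ; 0/28/20/20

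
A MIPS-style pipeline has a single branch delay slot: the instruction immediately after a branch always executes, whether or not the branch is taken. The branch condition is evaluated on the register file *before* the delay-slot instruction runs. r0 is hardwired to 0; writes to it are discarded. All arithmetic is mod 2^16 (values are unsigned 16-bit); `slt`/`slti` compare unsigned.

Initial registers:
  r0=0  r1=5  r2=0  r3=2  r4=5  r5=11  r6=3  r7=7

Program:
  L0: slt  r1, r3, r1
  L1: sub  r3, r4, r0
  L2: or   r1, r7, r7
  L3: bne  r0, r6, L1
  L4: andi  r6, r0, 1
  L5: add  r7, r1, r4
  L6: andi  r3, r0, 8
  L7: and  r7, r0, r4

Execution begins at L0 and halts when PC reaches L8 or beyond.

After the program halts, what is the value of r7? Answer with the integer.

PC=0  slt  r1, r3, r1        | r0=0 r1=1 r2=0 r3=2 r4=5 r5=11 r6=3 r7=7
PC=1  sub  r3, r4, r0        | r0=0 r1=1 r2=0 r3=5 r4=5 r5=11 r6=3 r7=7
PC=2  or   r1, r7, r7        | r0=0 r1=7 r2=0 r3=5 r4=5 r5=11 r6=3 r7=7
PC=3  bne  r0, r6, L1        | r0=0 r1=7 r2=0 r3=5 r4=5 r5=11 r6=3 r7=7  [TAKEN]
PC=4  andi  r6, r0, 1        | r0=0 r1=7 r2=0 r3=5 r4=5 r5=11 r6=0 r7=7
PC=1  sub  r3, r4, r0        | r0=0 r1=7 r2=0 r3=5 r4=5 r5=11 r6=0 r7=7
PC=2  or   r1, r7, r7        | r0=0 r1=7 r2=0 r3=5 r4=5 r5=11 r6=0 r7=7
PC=3  bne  r0, r6, L1        | r0=0 r1=7 r2=0 r3=5 r4=5 r5=11 r6=0 r7=7  [not taken]
PC=4  andi  r6, r0, 1        | r0=0 r1=7 r2=0 r3=5 r4=5 r5=11 r6=0 r7=7
PC=5  add  r7, r1, r4        | r0=0 r1=7 r2=0 r3=5 r4=5 r5=11 r6=0 r7=12
PC=6  andi  r3, r0, 8        | r0=0 r1=7 r2=0 r3=0 r4=5 r5=11 r6=0 r7=12
PC=7  and  r7, r0, r4        | r0=0 r1=7 r2=0 r3=0 r4=5 r5=11 r6=0 r7=0

0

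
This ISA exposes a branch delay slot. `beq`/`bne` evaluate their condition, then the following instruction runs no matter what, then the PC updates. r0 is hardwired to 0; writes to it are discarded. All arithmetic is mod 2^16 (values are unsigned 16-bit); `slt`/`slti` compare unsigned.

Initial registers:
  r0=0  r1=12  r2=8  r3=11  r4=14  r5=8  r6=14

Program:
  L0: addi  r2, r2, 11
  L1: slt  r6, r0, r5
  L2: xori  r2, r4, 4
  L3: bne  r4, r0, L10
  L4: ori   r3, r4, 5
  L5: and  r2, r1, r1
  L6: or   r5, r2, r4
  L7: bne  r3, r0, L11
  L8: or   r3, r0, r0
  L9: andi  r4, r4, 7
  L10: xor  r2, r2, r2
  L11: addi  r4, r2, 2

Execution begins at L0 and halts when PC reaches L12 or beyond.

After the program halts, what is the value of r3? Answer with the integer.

#0 addi  r2, r2, 11 ; 0/12/19/11/14/8/14
#1 slt  r6, r0, r5 ; 0/12/19/11/14/8/1
#2 xori  r2, r4, 4 ; 0/12/10/11/14/8/1
#3 bne  r4, r0, L10 ; 0/12/10/11/14/8/1 ; →target
#4 ori   r3, r4, 5 ; 0/12/10/15/14/8/1
#10 xor  r2, r2, r2 ; 0/12/0/15/14/8/1
#11 addi  r4, r2, 2 ; 0/12/0/15/2/8/1

15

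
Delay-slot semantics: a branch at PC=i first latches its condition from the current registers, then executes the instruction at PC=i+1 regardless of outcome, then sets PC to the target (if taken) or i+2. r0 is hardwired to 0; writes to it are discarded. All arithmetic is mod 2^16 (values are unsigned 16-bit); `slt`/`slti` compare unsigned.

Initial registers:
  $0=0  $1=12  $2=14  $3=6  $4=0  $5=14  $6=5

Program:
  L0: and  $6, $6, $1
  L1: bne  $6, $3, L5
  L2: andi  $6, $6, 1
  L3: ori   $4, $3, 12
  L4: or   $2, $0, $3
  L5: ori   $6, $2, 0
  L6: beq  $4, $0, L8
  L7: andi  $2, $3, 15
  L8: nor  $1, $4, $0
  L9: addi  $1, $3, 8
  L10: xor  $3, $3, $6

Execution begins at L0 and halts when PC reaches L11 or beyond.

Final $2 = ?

[0] and  $6, $6, $1  →  {$0:0, $1:12, $2:14, $3:6, $4:0, $5:14, $6:4}
[1] bne  $6, $3, L5  →  {$0:0, $1:12, $2:14, $3:6, $4:0, $5:14, $6:4}  ⟨branch taken⟩
[2] andi  $6, $6, 1  →  {$0:0, $1:12, $2:14, $3:6, $4:0, $5:14, $6:0}
[5] ori   $6, $2, 0  →  {$0:0, $1:12, $2:14, $3:6, $4:0, $5:14, $6:14}
[6] beq  $4, $0, L8  →  {$0:0, $1:12, $2:14, $3:6, $4:0, $5:14, $6:14}  ⟨branch taken⟩
[7] andi  $2, $3, 15  →  {$0:0, $1:12, $2:6, $3:6, $4:0, $5:14, $6:14}
[8] nor  $1, $4, $0  →  {$0:0, $1:65535, $2:6, $3:6, $4:0, $5:14, $6:14}
[9] addi  $1, $3, 8  →  {$0:0, $1:14, $2:6, $3:6, $4:0, $5:14, $6:14}
[10] xor  $3, $3, $6  →  {$0:0, $1:14, $2:6, $3:8, $4:0, $5:14, $6:14}

6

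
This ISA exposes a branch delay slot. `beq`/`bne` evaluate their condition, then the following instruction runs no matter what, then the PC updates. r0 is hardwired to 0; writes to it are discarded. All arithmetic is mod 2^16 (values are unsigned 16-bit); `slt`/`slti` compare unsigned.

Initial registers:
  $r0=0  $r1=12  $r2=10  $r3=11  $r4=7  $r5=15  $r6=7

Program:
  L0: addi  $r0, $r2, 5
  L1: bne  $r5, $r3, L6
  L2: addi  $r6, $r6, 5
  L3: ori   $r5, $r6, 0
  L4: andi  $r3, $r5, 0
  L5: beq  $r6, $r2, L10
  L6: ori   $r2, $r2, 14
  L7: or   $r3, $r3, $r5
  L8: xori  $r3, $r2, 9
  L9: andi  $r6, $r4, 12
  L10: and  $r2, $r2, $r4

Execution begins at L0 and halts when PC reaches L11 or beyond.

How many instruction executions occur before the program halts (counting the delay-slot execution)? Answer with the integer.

8

  step pc=0: addi  $r0, $r2, 5  regs=(0,12,10,11,7,15,7)
  step pc=1: bne  $r5, $r3, L6  cond=T  regs=(0,12,10,11,7,15,7)
  step pc=2: addi  $r6, $r6, 5  regs=(0,12,10,11,7,15,12)
  step pc=6: ori   $r2, $r2, 14  regs=(0,12,14,11,7,15,12)
  step pc=7: or   $r3, $r3, $r5  regs=(0,12,14,15,7,15,12)
  step pc=8: xori  $r3, $r2, 9  regs=(0,12,14,7,7,15,12)
  step pc=9: andi  $r6, $r4, 12  regs=(0,12,14,7,7,15,4)
  step pc=10: and  $r2, $r2, $r4  regs=(0,12,6,7,7,15,4)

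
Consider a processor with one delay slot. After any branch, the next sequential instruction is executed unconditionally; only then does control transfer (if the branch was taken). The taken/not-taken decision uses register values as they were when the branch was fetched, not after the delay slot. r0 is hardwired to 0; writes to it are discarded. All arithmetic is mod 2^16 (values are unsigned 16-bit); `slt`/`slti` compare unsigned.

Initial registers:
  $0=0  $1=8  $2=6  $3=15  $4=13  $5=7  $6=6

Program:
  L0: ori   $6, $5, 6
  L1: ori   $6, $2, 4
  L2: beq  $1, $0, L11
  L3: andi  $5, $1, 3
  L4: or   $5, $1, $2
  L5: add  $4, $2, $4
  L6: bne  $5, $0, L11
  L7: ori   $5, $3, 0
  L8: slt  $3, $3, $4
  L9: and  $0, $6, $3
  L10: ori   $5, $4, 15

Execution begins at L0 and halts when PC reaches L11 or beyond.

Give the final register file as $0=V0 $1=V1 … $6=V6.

[0] ori   $6, $5, 6  →  {$0:0, $1:8, $2:6, $3:15, $4:13, $5:7, $6:7}
[1] ori   $6, $2, 4  →  {$0:0, $1:8, $2:6, $3:15, $4:13, $5:7, $6:6}
[2] beq  $1, $0, L11  →  {$0:0, $1:8, $2:6, $3:15, $4:13, $5:7, $6:6}  ⟨branch fallthrough⟩
[3] andi  $5, $1, 3  →  {$0:0, $1:8, $2:6, $3:15, $4:13, $5:0, $6:6}
[4] or   $5, $1, $2  →  {$0:0, $1:8, $2:6, $3:15, $4:13, $5:14, $6:6}
[5] add  $4, $2, $4  →  {$0:0, $1:8, $2:6, $3:15, $4:19, $5:14, $6:6}
[6] bne  $5, $0, L11  →  {$0:0, $1:8, $2:6, $3:15, $4:19, $5:14, $6:6}  ⟨branch taken⟩
[7] ori   $5, $3, 0  →  {$0:0, $1:8, $2:6, $3:15, $4:19, $5:15, $6:6}

$0=0 $1=8 $2=6 $3=15 $4=19 $5=15 $6=6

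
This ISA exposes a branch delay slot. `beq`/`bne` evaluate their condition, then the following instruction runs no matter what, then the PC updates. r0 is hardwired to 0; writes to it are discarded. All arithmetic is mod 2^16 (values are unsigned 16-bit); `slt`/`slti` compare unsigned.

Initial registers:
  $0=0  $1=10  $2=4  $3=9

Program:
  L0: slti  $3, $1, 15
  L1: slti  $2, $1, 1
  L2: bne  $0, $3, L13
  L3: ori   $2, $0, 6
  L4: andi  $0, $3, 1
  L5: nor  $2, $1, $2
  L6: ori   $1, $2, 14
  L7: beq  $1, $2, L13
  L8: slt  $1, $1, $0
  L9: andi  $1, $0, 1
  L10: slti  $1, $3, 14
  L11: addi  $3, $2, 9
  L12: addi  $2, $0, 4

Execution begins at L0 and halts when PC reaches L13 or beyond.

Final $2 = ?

#0 slti  $3, $1, 15 ; 0/10/4/1
#1 slti  $2, $1, 1 ; 0/10/0/1
#2 bne  $0, $3, L13 ; 0/10/0/1 ; →target
#3 ori   $2, $0, 6 ; 0/10/6/1

6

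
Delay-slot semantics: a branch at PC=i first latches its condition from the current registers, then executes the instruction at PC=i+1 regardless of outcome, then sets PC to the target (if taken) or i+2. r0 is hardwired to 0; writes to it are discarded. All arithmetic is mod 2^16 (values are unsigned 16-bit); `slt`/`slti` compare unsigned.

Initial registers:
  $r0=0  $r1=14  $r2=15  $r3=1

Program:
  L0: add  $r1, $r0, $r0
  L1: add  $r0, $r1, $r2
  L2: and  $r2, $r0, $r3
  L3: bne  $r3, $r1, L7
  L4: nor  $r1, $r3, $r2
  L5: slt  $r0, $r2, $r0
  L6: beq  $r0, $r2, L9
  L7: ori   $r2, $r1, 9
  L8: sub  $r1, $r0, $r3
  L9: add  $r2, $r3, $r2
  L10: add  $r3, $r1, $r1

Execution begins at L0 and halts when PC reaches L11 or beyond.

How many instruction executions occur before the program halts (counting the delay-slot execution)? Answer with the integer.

  step pc=0: add  $r1, $r0, $r0  regs=(0,0,15,1)
  step pc=1: add  $r0, $r1, $r2  regs=(0,0,15,1)
  step pc=2: and  $r2, $r0, $r3  regs=(0,0,0,1)
  step pc=3: bne  $r3, $r1, L7  cond=T  regs=(0,0,0,1)
  step pc=4: nor  $r1, $r3, $r2  regs=(0,65534,0,1)
  step pc=7: ori   $r2, $r1, 9  regs=(0,65534,65535,1)
  step pc=8: sub  $r1, $r0, $r3  regs=(0,65535,65535,1)
  step pc=9: add  $r2, $r3, $r2  regs=(0,65535,0,1)
  step pc=10: add  $r3, $r1, $r1  regs=(0,65535,0,65534)

9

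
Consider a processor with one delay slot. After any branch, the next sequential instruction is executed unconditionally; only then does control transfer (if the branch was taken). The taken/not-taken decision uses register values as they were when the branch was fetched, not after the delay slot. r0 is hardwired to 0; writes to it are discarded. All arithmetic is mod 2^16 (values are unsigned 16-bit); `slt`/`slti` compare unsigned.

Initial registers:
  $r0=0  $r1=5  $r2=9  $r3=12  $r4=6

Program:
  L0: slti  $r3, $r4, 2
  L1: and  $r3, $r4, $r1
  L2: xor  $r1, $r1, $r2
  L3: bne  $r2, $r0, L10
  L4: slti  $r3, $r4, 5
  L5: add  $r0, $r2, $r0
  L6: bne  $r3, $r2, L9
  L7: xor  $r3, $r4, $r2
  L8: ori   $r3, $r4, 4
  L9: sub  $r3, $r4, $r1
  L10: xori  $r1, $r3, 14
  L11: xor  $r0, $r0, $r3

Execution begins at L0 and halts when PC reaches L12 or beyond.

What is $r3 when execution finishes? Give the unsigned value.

0

[0] slti  $r3, $r4, 2  →  {$r0:0, $r1:5, $r2:9, $r3:0, $r4:6}
[1] and  $r3, $r4, $r1  →  {$r0:0, $r1:5, $r2:9, $r3:4, $r4:6}
[2] xor  $r1, $r1, $r2  →  {$r0:0, $r1:12, $r2:9, $r3:4, $r4:6}
[3] bne  $r2, $r0, L10  →  {$r0:0, $r1:12, $r2:9, $r3:4, $r4:6}  ⟨branch taken⟩
[4] slti  $r3, $r4, 5  →  {$r0:0, $r1:12, $r2:9, $r3:0, $r4:6}
[10] xori  $r1, $r3, 14  →  {$r0:0, $r1:14, $r2:9, $r3:0, $r4:6}
[11] xor  $r0, $r0, $r3  →  {$r0:0, $r1:14, $r2:9, $r3:0, $r4:6}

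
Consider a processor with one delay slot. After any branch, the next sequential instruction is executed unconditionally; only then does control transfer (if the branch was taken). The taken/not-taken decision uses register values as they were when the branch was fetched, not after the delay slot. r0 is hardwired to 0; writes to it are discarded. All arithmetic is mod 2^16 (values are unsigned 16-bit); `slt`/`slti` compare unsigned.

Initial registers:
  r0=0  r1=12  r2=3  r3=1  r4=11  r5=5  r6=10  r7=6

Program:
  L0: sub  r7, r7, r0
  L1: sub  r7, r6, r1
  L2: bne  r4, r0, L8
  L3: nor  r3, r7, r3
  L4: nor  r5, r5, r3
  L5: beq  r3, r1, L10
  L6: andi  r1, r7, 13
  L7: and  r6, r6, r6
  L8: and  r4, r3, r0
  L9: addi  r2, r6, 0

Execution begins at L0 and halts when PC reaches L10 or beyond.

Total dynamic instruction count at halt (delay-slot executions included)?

6

#0 sub  r7, r7, r0 ; 0/12/3/1/11/5/10/6
#1 sub  r7, r6, r1 ; 0/12/3/1/11/5/10/65534
#2 bne  r4, r0, L8 ; 0/12/3/1/11/5/10/65534 ; →target
#3 nor  r3, r7, r3 ; 0/12/3/0/11/5/10/65534
#8 and  r4, r3, r0 ; 0/12/3/0/0/5/10/65534
#9 addi  r2, r6, 0 ; 0/12/10/0/0/5/10/65534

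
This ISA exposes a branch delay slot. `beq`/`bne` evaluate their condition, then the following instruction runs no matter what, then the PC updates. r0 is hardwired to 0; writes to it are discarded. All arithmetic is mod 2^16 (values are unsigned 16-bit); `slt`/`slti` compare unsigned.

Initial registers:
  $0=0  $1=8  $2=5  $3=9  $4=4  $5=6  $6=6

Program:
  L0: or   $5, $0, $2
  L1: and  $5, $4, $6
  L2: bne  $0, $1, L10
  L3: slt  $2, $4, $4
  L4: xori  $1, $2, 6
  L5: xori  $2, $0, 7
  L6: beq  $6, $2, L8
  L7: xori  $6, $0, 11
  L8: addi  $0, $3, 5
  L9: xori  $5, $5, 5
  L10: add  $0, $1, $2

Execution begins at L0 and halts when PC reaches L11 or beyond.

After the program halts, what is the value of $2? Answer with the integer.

PC=0  or   $5, $0, $2        | $0=0 $1=8 $2=5 $3=9 $4=4 $5=5 $6=6
PC=1  and  $5, $4, $6        | $0=0 $1=8 $2=5 $3=9 $4=4 $5=4 $6=6
PC=2  bne  $0, $1, L10       | $0=0 $1=8 $2=5 $3=9 $4=4 $5=4 $6=6  [TAKEN]
PC=3  slt  $2, $4, $4        | $0=0 $1=8 $2=0 $3=9 $4=4 $5=4 $6=6
PC=10 add  $0, $1, $2        | $0=0 $1=8 $2=0 $3=9 $4=4 $5=4 $6=6

0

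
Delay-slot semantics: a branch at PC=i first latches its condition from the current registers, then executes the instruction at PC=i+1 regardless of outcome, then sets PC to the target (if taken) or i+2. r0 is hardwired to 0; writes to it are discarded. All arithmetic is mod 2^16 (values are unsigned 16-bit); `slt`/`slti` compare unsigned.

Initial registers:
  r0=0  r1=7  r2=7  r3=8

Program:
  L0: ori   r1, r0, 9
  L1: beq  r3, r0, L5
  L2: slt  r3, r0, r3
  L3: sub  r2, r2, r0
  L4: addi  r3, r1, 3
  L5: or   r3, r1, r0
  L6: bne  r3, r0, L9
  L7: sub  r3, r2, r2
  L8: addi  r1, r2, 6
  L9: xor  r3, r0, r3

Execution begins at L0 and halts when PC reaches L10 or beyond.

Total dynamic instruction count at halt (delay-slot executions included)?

9

#0 ori   r1, r0, 9 ; 0/9/7/8
#1 beq  r3, r0, L5 ; 0/9/7/8 ; →fallthru
#2 slt  r3, r0, r3 ; 0/9/7/1
#3 sub  r2, r2, r0 ; 0/9/7/1
#4 addi  r3, r1, 3 ; 0/9/7/12
#5 or   r3, r1, r0 ; 0/9/7/9
#6 bne  r3, r0, L9 ; 0/9/7/9 ; →target
#7 sub  r3, r2, r2 ; 0/9/7/0
#9 xor  r3, r0, r3 ; 0/9/7/0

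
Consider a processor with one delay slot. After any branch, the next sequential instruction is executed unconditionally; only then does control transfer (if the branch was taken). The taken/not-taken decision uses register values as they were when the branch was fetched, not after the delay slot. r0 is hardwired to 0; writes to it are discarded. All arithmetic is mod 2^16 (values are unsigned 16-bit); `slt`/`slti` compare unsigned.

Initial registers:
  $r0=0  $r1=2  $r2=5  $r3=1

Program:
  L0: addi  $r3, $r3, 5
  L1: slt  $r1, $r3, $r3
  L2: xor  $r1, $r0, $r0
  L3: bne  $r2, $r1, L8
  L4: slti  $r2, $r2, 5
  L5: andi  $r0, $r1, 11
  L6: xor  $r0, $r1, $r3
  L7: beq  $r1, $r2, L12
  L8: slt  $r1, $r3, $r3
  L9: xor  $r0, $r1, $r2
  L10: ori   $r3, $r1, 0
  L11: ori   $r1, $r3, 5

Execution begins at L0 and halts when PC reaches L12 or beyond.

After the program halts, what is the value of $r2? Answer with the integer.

0

[0] addi  $r3, $r3, 5  →  {$r0:0, $r1:2, $r2:5, $r3:6}
[1] slt  $r1, $r3, $r3  →  {$r0:0, $r1:0, $r2:5, $r3:6}
[2] xor  $r1, $r0, $r0  →  {$r0:0, $r1:0, $r2:5, $r3:6}
[3] bne  $r2, $r1, L8  →  {$r0:0, $r1:0, $r2:5, $r3:6}  ⟨branch taken⟩
[4] slti  $r2, $r2, 5  →  {$r0:0, $r1:0, $r2:0, $r3:6}
[8] slt  $r1, $r3, $r3  →  {$r0:0, $r1:0, $r2:0, $r3:6}
[9] xor  $r0, $r1, $r2  →  {$r0:0, $r1:0, $r2:0, $r3:6}
[10] ori   $r3, $r1, 0  →  {$r0:0, $r1:0, $r2:0, $r3:0}
[11] ori   $r1, $r3, 5  →  {$r0:0, $r1:5, $r2:0, $r3:0}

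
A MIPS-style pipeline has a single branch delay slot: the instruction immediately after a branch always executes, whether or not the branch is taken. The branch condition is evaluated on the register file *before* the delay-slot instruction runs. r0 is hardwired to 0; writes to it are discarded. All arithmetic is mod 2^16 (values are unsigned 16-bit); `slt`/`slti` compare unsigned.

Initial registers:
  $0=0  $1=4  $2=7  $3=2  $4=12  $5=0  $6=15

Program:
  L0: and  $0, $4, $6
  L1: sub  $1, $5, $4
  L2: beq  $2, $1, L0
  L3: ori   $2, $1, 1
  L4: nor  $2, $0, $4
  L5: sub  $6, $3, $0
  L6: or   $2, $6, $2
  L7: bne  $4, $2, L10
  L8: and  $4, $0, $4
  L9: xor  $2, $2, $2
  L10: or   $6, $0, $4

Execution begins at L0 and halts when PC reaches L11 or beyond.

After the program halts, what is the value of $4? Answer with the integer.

0

  step pc=0: and  $0, $4, $6  regs=(0,4,7,2,12,0,15)
  step pc=1: sub  $1, $5, $4  regs=(0,65524,7,2,12,0,15)
  step pc=2: beq  $2, $1, L0  cond=F  regs=(0,65524,7,2,12,0,15)
  step pc=3: ori   $2, $1, 1  regs=(0,65524,65525,2,12,0,15)
  step pc=4: nor  $2, $0, $4  regs=(0,65524,65523,2,12,0,15)
  step pc=5: sub  $6, $3, $0  regs=(0,65524,65523,2,12,0,2)
  step pc=6: or   $2, $6, $2  regs=(0,65524,65523,2,12,0,2)
  step pc=7: bne  $4, $2, L10  cond=T  regs=(0,65524,65523,2,12,0,2)
  step pc=8: and  $4, $0, $4  regs=(0,65524,65523,2,0,0,2)
  step pc=10: or   $6, $0, $4  regs=(0,65524,65523,2,0,0,0)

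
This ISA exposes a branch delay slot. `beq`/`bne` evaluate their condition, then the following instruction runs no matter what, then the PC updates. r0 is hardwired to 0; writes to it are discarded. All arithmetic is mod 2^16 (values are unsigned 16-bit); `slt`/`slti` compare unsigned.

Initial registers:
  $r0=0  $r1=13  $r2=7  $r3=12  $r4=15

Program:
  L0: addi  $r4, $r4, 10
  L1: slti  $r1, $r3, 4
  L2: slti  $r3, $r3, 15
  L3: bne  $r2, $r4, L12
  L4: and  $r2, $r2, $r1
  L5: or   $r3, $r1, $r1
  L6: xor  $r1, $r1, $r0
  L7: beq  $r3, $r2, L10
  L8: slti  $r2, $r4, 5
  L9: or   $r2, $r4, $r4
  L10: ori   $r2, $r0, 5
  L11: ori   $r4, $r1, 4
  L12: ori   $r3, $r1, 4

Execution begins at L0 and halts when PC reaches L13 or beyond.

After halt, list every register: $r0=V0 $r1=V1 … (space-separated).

[0] addi  $r4, $r4, 10  →  {$r0:0, $r1:13, $r2:7, $r3:12, $r4:25}
[1] slti  $r1, $r3, 4  →  {$r0:0, $r1:0, $r2:7, $r3:12, $r4:25}
[2] slti  $r3, $r3, 15  →  {$r0:0, $r1:0, $r2:7, $r3:1, $r4:25}
[3] bne  $r2, $r4, L12  →  {$r0:0, $r1:0, $r2:7, $r3:1, $r4:25}  ⟨branch taken⟩
[4] and  $r2, $r2, $r1  →  {$r0:0, $r1:0, $r2:0, $r3:1, $r4:25}
[12] ori   $r3, $r1, 4  →  {$r0:0, $r1:0, $r2:0, $r3:4, $r4:25}

$r0=0 $r1=0 $r2=0 $r3=4 $r4=25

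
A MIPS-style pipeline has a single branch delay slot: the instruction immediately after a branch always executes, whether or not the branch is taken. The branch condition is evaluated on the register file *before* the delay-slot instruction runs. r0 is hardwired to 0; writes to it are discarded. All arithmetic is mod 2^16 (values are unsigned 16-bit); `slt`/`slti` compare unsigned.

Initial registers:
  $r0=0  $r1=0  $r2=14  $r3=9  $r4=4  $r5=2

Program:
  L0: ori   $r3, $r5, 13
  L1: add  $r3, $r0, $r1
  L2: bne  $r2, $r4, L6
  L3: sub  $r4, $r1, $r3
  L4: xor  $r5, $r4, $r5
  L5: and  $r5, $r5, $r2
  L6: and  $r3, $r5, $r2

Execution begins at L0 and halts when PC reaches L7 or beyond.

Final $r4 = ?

#0 ori   $r3, $r5, 13 ; 0/0/14/15/4/2
#1 add  $r3, $r0, $r1 ; 0/0/14/0/4/2
#2 bne  $r2, $r4, L6 ; 0/0/14/0/4/2 ; →target
#3 sub  $r4, $r1, $r3 ; 0/0/14/0/0/2
#6 and  $r3, $r5, $r2 ; 0/0/14/2/0/2

0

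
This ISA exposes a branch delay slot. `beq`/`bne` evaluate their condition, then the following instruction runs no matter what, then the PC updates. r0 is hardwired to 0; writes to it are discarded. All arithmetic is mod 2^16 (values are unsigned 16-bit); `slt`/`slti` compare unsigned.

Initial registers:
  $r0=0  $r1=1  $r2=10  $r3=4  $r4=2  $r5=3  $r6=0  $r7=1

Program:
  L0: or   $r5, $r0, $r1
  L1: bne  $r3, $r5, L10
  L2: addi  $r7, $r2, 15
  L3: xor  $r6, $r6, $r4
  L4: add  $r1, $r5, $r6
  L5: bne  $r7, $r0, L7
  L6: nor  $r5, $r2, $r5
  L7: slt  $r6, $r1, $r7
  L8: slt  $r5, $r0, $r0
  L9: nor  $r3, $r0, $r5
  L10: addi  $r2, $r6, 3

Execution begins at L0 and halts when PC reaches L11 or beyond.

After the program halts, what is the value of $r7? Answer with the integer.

  step pc=0: or   $r5, $r0, $r1  regs=(0,1,10,4,2,1,0,1)
  step pc=1: bne  $r3, $r5, L10  cond=T  regs=(0,1,10,4,2,1,0,1)
  step pc=2: addi  $r7, $r2, 15  regs=(0,1,10,4,2,1,0,25)
  step pc=10: addi  $r2, $r6, 3  regs=(0,1,3,4,2,1,0,25)

25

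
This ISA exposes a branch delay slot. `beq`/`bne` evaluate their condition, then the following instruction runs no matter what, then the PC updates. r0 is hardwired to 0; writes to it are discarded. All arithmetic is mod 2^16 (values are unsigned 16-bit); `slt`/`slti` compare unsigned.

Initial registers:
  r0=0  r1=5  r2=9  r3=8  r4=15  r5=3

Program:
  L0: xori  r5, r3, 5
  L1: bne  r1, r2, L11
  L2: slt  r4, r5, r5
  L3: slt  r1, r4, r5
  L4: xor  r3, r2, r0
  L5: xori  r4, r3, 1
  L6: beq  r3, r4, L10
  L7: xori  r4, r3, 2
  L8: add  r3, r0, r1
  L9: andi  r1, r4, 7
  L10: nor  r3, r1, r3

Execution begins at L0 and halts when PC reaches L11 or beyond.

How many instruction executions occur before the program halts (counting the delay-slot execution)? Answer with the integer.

PC=0  xori  r5, r3, 5        | r0=0 r1=5 r2=9 r3=8 r4=15 r5=13
PC=1  bne  r1, r2, L11       | r0=0 r1=5 r2=9 r3=8 r4=15 r5=13  [TAKEN]
PC=2  slt  r4, r5, r5        | r0=0 r1=5 r2=9 r3=8 r4=0 r5=13

3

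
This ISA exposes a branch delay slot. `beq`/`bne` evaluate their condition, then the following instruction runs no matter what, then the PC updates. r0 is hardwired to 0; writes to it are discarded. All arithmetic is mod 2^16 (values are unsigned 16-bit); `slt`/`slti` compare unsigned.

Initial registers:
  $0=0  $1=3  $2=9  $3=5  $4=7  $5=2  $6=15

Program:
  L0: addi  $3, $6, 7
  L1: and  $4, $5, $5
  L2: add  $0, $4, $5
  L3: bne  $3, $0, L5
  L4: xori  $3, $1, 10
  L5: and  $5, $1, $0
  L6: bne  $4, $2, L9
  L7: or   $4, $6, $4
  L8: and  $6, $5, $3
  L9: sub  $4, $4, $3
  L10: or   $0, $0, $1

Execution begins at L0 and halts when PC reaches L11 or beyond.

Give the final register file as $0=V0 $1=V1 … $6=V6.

$0=0 $1=3 $2=9 $3=9 $4=6 $5=0 $6=15

  step pc=0: addi  $3, $6, 7  regs=(0,3,9,22,7,2,15)
  step pc=1: and  $4, $5, $5  regs=(0,3,9,22,2,2,15)
  step pc=2: add  $0, $4, $5  regs=(0,3,9,22,2,2,15)
  step pc=3: bne  $3, $0, L5  cond=T  regs=(0,3,9,22,2,2,15)
  step pc=4: xori  $3, $1, 10  regs=(0,3,9,9,2,2,15)
  step pc=5: and  $5, $1, $0  regs=(0,3,9,9,2,0,15)
  step pc=6: bne  $4, $2, L9  cond=T  regs=(0,3,9,9,2,0,15)
  step pc=7: or   $4, $6, $4  regs=(0,3,9,9,15,0,15)
  step pc=9: sub  $4, $4, $3  regs=(0,3,9,9,6,0,15)
  step pc=10: or   $0, $0, $1  regs=(0,3,9,9,6,0,15)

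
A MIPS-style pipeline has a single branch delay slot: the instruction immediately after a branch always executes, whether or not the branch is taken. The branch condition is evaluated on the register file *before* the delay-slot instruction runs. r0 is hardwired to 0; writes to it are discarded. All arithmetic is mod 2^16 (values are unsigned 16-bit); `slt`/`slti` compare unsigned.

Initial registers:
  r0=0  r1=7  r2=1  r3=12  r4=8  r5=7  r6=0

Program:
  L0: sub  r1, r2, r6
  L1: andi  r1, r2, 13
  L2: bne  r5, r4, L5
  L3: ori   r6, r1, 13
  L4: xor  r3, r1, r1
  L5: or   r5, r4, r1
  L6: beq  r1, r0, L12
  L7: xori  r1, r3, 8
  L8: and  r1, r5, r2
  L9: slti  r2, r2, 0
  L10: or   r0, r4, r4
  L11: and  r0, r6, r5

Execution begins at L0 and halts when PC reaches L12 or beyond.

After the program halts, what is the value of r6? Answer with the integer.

[0] sub  r1, r2, r6  →  {r0:0, r1:1, r2:1, r3:12, r4:8, r5:7, r6:0}
[1] andi  r1, r2, 13  →  {r0:0, r1:1, r2:1, r3:12, r4:8, r5:7, r6:0}
[2] bne  r5, r4, L5  →  {r0:0, r1:1, r2:1, r3:12, r4:8, r5:7, r6:0}  ⟨branch taken⟩
[3] ori   r6, r1, 13  →  {r0:0, r1:1, r2:1, r3:12, r4:8, r5:7, r6:13}
[5] or   r5, r4, r1  →  {r0:0, r1:1, r2:1, r3:12, r4:8, r5:9, r6:13}
[6] beq  r1, r0, L12  →  {r0:0, r1:1, r2:1, r3:12, r4:8, r5:9, r6:13}  ⟨branch fallthrough⟩
[7] xori  r1, r3, 8  →  {r0:0, r1:4, r2:1, r3:12, r4:8, r5:9, r6:13}
[8] and  r1, r5, r2  →  {r0:0, r1:1, r2:1, r3:12, r4:8, r5:9, r6:13}
[9] slti  r2, r2, 0  →  {r0:0, r1:1, r2:0, r3:12, r4:8, r5:9, r6:13}
[10] or   r0, r4, r4  →  {r0:0, r1:1, r2:0, r3:12, r4:8, r5:9, r6:13}
[11] and  r0, r6, r5  →  {r0:0, r1:1, r2:0, r3:12, r4:8, r5:9, r6:13}

13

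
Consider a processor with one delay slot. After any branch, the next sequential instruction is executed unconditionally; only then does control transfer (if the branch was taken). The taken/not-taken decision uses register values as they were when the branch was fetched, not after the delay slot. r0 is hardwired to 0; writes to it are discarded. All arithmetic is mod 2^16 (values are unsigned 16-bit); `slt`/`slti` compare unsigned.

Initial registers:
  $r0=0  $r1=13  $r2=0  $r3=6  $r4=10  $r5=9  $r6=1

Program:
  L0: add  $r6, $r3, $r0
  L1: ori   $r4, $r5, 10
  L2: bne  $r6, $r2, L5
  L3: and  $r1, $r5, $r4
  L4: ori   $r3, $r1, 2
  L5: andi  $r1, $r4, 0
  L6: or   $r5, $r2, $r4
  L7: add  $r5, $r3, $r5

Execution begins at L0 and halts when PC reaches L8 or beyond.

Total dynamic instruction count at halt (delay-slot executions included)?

  step pc=0: add  $r6, $r3, $r0  regs=(0,13,0,6,10,9,6)
  step pc=1: ori   $r4, $r5, 10  regs=(0,13,0,6,11,9,6)
  step pc=2: bne  $r6, $r2, L5  cond=T  regs=(0,13,0,6,11,9,6)
  step pc=3: and  $r1, $r5, $r4  regs=(0,9,0,6,11,9,6)
  step pc=5: andi  $r1, $r4, 0  regs=(0,0,0,6,11,9,6)
  step pc=6: or   $r5, $r2, $r4  regs=(0,0,0,6,11,11,6)
  step pc=7: add  $r5, $r3, $r5  regs=(0,0,0,6,11,17,6)

7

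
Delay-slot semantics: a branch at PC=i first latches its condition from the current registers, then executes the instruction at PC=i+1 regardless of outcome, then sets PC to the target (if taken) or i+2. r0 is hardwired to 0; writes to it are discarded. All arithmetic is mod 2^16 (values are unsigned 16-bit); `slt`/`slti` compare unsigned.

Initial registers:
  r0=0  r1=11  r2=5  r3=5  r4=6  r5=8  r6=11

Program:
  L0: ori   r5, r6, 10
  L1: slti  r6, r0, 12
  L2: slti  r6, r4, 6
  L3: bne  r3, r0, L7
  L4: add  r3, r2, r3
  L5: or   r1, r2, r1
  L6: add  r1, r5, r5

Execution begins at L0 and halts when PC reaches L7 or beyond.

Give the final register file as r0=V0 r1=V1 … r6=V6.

[0] ori   r5, r6, 10  →  {r0:0, r1:11, r2:5, r3:5, r4:6, r5:11, r6:11}
[1] slti  r6, r0, 12  →  {r0:0, r1:11, r2:5, r3:5, r4:6, r5:11, r6:1}
[2] slti  r6, r4, 6  →  {r0:0, r1:11, r2:5, r3:5, r4:6, r5:11, r6:0}
[3] bne  r3, r0, L7  →  {r0:0, r1:11, r2:5, r3:5, r4:6, r5:11, r6:0}  ⟨branch taken⟩
[4] add  r3, r2, r3  →  {r0:0, r1:11, r2:5, r3:10, r4:6, r5:11, r6:0}

r0=0 r1=11 r2=5 r3=10 r4=6 r5=11 r6=0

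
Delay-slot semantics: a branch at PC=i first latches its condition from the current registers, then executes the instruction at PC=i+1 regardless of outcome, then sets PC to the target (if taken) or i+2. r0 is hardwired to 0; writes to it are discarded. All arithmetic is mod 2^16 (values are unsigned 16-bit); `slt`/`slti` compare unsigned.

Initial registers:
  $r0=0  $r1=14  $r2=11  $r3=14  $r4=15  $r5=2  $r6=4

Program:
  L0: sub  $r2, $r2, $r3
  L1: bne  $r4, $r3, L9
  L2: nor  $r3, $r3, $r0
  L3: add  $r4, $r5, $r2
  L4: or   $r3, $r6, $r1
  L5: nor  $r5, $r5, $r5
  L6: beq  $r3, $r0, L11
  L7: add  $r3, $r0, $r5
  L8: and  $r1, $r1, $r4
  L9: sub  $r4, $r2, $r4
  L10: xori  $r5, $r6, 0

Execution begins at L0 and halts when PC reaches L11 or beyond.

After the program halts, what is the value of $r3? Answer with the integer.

65521

  step pc=0: sub  $r2, $r2, $r3  regs=(0,14,65533,14,15,2,4)
  step pc=1: bne  $r4, $r3, L9  cond=T  regs=(0,14,65533,14,15,2,4)
  step pc=2: nor  $r3, $r3, $r0  regs=(0,14,65533,65521,15,2,4)
  step pc=9: sub  $r4, $r2, $r4  regs=(0,14,65533,65521,65518,2,4)
  step pc=10: xori  $r5, $r6, 0  regs=(0,14,65533,65521,65518,4,4)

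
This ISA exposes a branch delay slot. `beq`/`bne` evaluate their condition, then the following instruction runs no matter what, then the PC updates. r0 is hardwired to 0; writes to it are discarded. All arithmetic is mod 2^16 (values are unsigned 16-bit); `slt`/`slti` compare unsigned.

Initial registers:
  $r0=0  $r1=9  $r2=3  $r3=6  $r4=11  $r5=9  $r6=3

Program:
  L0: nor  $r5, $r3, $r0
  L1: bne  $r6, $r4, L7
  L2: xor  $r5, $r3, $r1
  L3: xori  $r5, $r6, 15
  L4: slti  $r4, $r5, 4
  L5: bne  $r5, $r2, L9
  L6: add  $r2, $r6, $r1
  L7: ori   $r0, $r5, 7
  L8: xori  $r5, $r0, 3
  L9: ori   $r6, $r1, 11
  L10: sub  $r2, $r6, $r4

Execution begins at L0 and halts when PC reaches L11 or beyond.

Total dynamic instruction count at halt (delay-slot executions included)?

[0] nor  $r5, $r3, $r0  →  {$r0:0, $r1:9, $r2:3, $r3:6, $r4:11, $r5:65529, $r6:3}
[1] bne  $r6, $r4, L7  →  {$r0:0, $r1:9, $r2:3, $r3:6, $r4:11, $r5:65529, $r6:3}  ⟨branch taken⟩
[2] xor  $r5, $r3, $r1  →  {$r0:0, $r1:9, $r2:3, $r3:6, $r4:11, $r5:15, $r6:3}
[7] ori   $r0, $r5, 7  →  {$r0:0, $r1:9, $r2:3, $r3:6, $r4:11, $r5:15, $r6:3}
[8] xori  $r5, $r0, 3  →  {$r0:0, $r1:9, $r2:3, $r3:6, $r4:11, $r5:3, $r6:3}
[9] ori   $r6, $r1, 11  →  {$r0:0, $r1:9, $r2:3, $r3:6, $r4:11, $r5:3, $r6:11}
[10] sub  $r2, $r6, $r4  →  {$r0:0, $r1:9, $r2:0, $r3:6, $r4:11, $r5:3, $r6:11}

7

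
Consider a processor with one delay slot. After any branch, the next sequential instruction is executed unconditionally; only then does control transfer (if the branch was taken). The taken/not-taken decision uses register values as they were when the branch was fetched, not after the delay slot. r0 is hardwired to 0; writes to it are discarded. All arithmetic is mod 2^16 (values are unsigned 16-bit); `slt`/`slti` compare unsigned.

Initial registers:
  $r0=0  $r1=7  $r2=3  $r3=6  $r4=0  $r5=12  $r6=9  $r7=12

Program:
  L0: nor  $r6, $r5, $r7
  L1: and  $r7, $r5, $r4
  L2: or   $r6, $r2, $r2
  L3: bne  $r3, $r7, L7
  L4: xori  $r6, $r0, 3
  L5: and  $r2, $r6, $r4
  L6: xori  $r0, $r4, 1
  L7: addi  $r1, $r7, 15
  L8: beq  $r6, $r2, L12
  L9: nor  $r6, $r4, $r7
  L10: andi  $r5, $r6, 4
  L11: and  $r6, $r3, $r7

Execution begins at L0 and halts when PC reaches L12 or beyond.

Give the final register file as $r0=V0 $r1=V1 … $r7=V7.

$r0=0 $r1=15 $r2=3 $r3=6 $r4=0 $r5=12 $r6=65535 $r7=0

[0] nor  $r6, $r5, $r7  →  {$r0:0, $r1:7, $r2:3, $r3:6, $r4:0, $r5:12, $r6:65523, $r7:12}
[1] and  $r7, $r5, $r4  →  {$r0:0, $r1:7, $r2:3, $r3:6, $r4:0, $r5:12, $r6:65523, $r7:0}
[2] or   $r6, $r2, $r2  →  {$r0:0, $r1:7, $r2:3, $r3:6, $r4:0, $r5:12, $r6:3, $r7:0}
[3] bne  $r3, $r7, L7  →  {$r0:0, $r1:7, $r2:3, $r3:6, $r4:0, $r5:12, $r6:3, $r7:0}  ⟨branch taken⟩
[4] xori  $r6, $r0, 3  →  {$r0:0, $r1:7, $r2:3, $r3:6, $r4:0, $r5:12, $r6:3, $r7:0}
[7] addi  $r1, $r7, 15  →  {$r0:0, $r1:15, $r2:3, $r3:6, $r4:0, $r5:12, $r6:3, $r7:0}
[8] beq  $r6, $r2, L12  →  {$r0:0, $r1:15, $r2:3, $r3:6, $r4:0, $r5:12, $r6:3, $r7:0}  ⟨branch taken⟩
[9] nor  $r6, $r4, $r7  →  {$r0:0, $r1:15, $r2:3, $r3:6, $r4:0, $r5:12, $r6:65535, $r7:0}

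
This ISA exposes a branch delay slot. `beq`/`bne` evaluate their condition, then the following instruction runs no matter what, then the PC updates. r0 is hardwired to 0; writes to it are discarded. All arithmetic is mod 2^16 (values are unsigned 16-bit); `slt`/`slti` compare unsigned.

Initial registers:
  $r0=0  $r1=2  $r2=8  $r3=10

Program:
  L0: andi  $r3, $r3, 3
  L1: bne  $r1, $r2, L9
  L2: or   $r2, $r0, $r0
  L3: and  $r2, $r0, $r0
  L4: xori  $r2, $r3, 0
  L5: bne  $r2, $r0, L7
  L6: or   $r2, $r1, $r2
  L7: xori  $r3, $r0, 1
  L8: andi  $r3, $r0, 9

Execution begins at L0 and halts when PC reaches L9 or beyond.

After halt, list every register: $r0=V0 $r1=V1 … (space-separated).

$r0=0 $r1=2 $r2=0 $r3=2

PC=0  andi  $r3, $r3, 3      | $r0=0 $r1=2 $r2=8 $r3=2
PC=1  bne  $r1, $r2, L9      | $r0=0 $r1=2 $r2=8 $r3=2  [TAKEN]
PC=2  or   $r2, $r0, $r0     | $r0=0 $r1=2 $r2=0 $r3=2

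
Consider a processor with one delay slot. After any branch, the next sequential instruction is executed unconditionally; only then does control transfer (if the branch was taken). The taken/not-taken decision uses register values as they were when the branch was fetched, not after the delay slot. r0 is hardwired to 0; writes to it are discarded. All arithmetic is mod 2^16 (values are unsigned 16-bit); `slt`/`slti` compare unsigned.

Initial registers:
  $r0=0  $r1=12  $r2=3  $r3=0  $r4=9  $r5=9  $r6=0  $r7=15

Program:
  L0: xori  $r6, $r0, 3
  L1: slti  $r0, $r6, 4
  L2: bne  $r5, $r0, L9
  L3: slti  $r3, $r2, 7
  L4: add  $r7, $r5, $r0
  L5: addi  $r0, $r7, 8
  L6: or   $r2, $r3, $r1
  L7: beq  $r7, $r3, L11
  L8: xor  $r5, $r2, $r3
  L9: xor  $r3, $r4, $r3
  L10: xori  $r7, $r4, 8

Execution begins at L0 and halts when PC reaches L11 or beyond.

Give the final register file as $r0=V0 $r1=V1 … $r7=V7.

$r0=0 $r1=12 $r2=3 $r3=8 $r4=9 $r5=9 $r6=3 $r7=1

  step pc=0: xori  $r6, $r0, 3  regs=(0,12,3,0,9,9,3,15)
  step pc=1: slti  $r0, $r6, 4  regs=(0,12,3,0,9,9,3,15)
  step pc=2: bne  $r5, $r0, L9  cond=T  regs=(0,12,3,0,9,9,3,15)
  step pc=3: slti  $r3, $r2, 7  regs=(0,12,3,1,9,9,3,15)
  step pc=9: xor  $r3, $r4, $r3  regs=(0,12,3,8,9,9,3,15)
  step pc=10: xori  $r7, $r4, 8  regs=(0,12,3,8,9,9,3,1)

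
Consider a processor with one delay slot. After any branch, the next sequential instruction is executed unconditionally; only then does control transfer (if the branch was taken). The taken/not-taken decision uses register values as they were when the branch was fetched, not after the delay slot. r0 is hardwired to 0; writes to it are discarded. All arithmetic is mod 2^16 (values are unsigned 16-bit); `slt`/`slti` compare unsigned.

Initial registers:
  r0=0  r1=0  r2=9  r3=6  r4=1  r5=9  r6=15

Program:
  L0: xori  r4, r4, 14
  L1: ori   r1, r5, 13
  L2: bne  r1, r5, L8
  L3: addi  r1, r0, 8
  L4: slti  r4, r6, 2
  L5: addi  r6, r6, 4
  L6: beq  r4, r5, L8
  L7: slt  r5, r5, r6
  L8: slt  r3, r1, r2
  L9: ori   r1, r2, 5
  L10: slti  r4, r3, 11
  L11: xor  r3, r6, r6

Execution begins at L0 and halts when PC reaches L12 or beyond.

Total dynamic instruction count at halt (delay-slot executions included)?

  step pc=0: xori  r4, r4, 14  regs=(0,0,9,6,15,9,15)
  step pc=1: ori   r1, r5, 13  regs=(0,13,9,6,15,9,15)
  step pc=2: bne  r1, r5, L8  cond=T  regs=(0,13,9,6,15,9,15)
  step pc=3: addi  r1, r0, 8  regs=(0,8,9,6,15,9,15)
  step pc=8: slt  r3, r1, r2  regs=(0,8,9,1,15,9,15)
  step pc=9: ori   r1, r2, 5  regs=(0,13,9,1,15,9,15)
  step pc=10: slti  r4, r3, 11  regs=(0,13,9,1,1,9,15)
  step pc=11: xor  r3, r6, r6  regs=(0,13,9,0,1,9,15)

8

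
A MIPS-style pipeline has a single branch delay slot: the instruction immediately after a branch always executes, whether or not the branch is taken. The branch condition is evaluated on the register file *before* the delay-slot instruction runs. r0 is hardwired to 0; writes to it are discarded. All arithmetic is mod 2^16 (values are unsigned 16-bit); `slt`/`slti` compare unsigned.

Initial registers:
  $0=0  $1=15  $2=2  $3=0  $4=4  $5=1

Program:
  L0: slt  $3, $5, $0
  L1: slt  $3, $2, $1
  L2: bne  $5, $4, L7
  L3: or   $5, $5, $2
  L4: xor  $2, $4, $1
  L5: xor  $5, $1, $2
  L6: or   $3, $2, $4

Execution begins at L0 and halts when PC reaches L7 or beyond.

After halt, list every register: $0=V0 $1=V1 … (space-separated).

$0=0 $1=15 $2=2 $3=1 $4=4 $5=3

PC=0  slt  $3, $5, $0        | $0=0 $1=15 $2=2 $3=0 $4=4 $5=1
PC=1  slt  $3, $2, $1        | $0=0 $1=15 $2=2 $3=1 $4=4 $5=1
PC=2  bne  $5, $4, L7        | $0=0 $1=15 $2=2 $3=1 $4=4 $5=1  [TAKEN]
PC=3  or   $5, $5, $2        | $0=0 $1=15 $2=2 $3=1 $4=4 $5=3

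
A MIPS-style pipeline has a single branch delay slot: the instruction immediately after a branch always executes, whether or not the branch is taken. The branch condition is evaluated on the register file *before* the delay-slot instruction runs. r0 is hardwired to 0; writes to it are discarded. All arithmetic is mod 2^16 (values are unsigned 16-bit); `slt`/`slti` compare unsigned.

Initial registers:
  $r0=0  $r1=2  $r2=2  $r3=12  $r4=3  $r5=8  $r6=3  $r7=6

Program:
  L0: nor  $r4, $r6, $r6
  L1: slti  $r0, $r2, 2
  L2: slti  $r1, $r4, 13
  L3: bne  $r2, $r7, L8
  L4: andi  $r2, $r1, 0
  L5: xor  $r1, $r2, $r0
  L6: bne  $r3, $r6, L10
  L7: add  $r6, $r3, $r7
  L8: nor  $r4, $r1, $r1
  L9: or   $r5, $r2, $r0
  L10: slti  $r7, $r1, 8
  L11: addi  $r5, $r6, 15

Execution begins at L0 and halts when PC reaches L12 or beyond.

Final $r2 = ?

[0] nor  $r4, $r6, $r6  →  {$r0:0, $r1:2, $r2:2, $r3:12, $r4:65532, $r5:8, $r6:3, $r7:6}
[1] slti  $r0, $r2, 2  →  {$r0:0, $r1:2, $r2:2, $r3:12, $r4:65532, $r5:8, $r6:3, $r7:6}
[2] slti  $r1, $r4, 13  →  {$r0:0, $r1:0, $r2:2, $r3:12, $r4:65532, $r5:8, $r6:3, $r7:6}
[3] bne  $r2, $r7, L8  →  {$r0:0, $r1:0, $r2:2, $r3:12, $r4:65532, $r5:8, $r6:3, $r7:6}  ⟨branch taken⟩
[4] andi  $r2, $r1, 0  →  {$r0:0, $r1:0, $r2:0, $r3:12, $r4:65532, $r5:8, $r6:3, $r7:6}
[8] nor  $r4, $r1, $r1  →  {$r0:0, $r1:0, $r2:0, $r3:12, $r4:65535, $r5:8, $r6:3, $r7:6}
[9] or   $r5, $r2, $r0  →  {$r0:0, $r1:0, $r2:0, $r3:12, $r4:65535, $r5:0, $r6:3, $r7:6}
[10] slti  $r7, $r1, 8  →  {$r0:0, $r1:0, $r2:0, $r3:12, $r4:65535, $r5:0, $r6:3, $r7:1}
[11] addi  $r5, $r6, 15  →  {$r0:0, $r1:0, $r2:0, $r3:12, $r4:65535, $r5:18, $r6:3, $r7:1}

0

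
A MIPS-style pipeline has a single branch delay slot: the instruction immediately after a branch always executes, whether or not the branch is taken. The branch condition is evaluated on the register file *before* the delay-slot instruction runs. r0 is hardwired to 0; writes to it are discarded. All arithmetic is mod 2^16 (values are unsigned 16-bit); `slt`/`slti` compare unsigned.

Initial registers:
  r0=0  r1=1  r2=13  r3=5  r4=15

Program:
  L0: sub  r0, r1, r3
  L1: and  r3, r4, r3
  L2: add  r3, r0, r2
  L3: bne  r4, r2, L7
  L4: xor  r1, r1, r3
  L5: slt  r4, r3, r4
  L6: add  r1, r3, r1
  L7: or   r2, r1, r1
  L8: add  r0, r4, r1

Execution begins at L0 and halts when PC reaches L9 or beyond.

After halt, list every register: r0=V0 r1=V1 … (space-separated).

r0=0 r1=12 r2=12 r3=13 r4=15

PC=0  sub  r0, r1, r3        | r0=0 r1=1 r2=13 r3=5 r4=15
PC=1  and  r3, r4, r3        | r0=0 r1=1 r2=13 r3=5 r4=15
PC=2  add  r3, r0, r2        | r0=0 r1=1 r2=13 r3=13 r4=15
PC=3  bne  r4, r2, L7        | r0=0 r1=1 r2=13 r3=13 r4=15  [TAKEN]
PC=4  xor  r1, r1, r3        | r0=0 r1=12 r2=13 r3=13 r4=15
PC=7  or   r2, r1, r1        | r0=0 r1=12 r2=12 r3=13 r4=15
PC=8  add  r0, r4, r1        | r0=0 r1=12 r2=12 r3=13 r4=15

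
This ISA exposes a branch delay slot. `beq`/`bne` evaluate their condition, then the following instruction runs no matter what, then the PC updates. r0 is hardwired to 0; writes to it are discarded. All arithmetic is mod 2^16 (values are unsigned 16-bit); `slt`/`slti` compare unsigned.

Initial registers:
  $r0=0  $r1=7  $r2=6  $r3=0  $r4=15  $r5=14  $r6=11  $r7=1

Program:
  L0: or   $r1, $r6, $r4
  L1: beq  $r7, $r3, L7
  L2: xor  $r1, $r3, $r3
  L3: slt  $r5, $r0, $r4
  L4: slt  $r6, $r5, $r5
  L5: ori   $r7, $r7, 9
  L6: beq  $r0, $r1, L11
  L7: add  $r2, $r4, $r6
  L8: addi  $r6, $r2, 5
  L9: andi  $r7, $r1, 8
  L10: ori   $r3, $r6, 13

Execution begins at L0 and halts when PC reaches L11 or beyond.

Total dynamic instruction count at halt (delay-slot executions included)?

8

PC=0  or   $r1, $r6, $r4     | $r0=0 $r1=15 $r2=6 $r3=0 $r4=15 $r5=14 $r6=11 $r7=1
PC=1  beq  $r7, $r3, L7      | $r0=0 $r1=15 $r2=6 $r3=0 $r4=15 $r5=14 $r6=11 $r7=1  [not taken]
PC=2  xor  $r1, $r3, $r3     | $r0=0 $r1=0 $r2=6 $r3=0 $r4=15 $r5=14 $r6=11 $r7=1
PC=3  slt  $r5, $r0, $r4     | $r0=0 $r1=0 $r2=6 $r3=0 $r4=15 $r5=1 $r6=11 $r7=1
PC=4  slt  $r6, $r5, $r5     | $r0=0 $r1=0 $r2=6 $r3=0 $r4=15 $r5=1 $r6=0 $r7=1
PC=5  ori   $r7, $r7, 9      | $r0=0 $r1=0 $r2=6 $r3=0 $r4=15 $r5=1 $r6=0 $r7=9
PC=6  beq  $r0, $r1, L11     | $r0=0 $r1=0 $r2=6 $r3=0 $r4=15 $r5=1 $r6=0 $r7=9  [TAKEN]
PC=7  add  $r2, $r4, $r6     | $r0=0 $r1=0 $r2=15 $r3=0 $r4=15 $r5=1 $r6=0 $r7=9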